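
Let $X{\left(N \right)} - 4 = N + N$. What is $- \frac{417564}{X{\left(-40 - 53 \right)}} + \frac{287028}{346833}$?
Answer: $\frac{1149819158}{500981} \approx 2295.1$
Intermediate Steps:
$X{\left(N \right)} = 4 + 2 N$ ($X{\left(N \right)} = 4 + \left(N + N\right) = 4 + 2 N$)
$- \frac{417564}{X{\left(-40 - 53 \right)}} + \frac{287028}{346833} = - \frac{417564}{4 + 2 \left(-40 - 53\right)} + \frac{287028}{346833} = - \frac{417564}{4 + 2 \left(-93\right)} + 287028 \cdot \frac{1}{346833} = - \frac{417564}{4 - 186} + \frac{31892}{38537} = - \frac{417564}{-182} + \frac{31892}{38537} = \left(-417564\right) \left(- \frac{1}{182}\right) + \frac{31892}{38537} = \frac{29826}{13} + \frac{31892}{38537} = \frac{1149819158}{500981}$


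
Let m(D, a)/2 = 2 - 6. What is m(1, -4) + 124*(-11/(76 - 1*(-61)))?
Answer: -2460/137 ≈ -17.956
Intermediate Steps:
m(D, a) = -8 (m(D, a) = 2*(2 - 6) = 2*(-4) = -8)
m(1, -4) + 124*(-11/(76 - 1*(-61))) = -8 + 124*(-11/(76 - 1*(-61))) = -8 + 124*(-11/(76 + 61)) = -8 + 124*(-11/137) = -8 - 1364/137 = -2460/137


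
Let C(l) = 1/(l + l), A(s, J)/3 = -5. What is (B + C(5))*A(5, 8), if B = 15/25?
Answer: -21/2 ≈ -10.500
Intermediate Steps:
A(s, J) = -15 (A(s, J) = 3*(-5) = -15)
C(l) = 1/(2*l)
B = 3/5 (B = 15*(1/25) = 3/5 ≈ 0.60000)
(B + C(5))*A(5, 8) = (3/5 + (1/2)/5)*(-15) = (3/5 + (1/2)*(1/5))*(-15) = (3/5 + 1/10)*(-15) = (7/10)*(-15) = -21/2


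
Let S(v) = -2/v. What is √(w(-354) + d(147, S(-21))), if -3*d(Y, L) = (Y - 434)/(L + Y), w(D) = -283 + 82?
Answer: 8*I*√29870630/3089 ≈ 14.154*I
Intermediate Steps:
w(D) = -201
d(Y, L) = -(-434 + Y)/(3*(L + Y)) (d(Y, L) = -(Y - 434)/(3*(L + Y)) = -(-434 + Y)/(3*(L + Y)))
√(w(-354) + d(147, S(-21))) = √(-201 + (434 - 1*147)/(3*(-2/(-21) + 147))) = √(-201 + (434 - 147)/(3*(-2*(-1/21) + 147))) = √(-201 + (⅓)*287/(2/21 + 147)) = √(-201 + (⅓)*287/(3089/21)) = √(-201 + (⅓)*(21/3089)*287) = √(-201 + 2009/3089) = √(-618880/3089) = 8*I*√29870630/3089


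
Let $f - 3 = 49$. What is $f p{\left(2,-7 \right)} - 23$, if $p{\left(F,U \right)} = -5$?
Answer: $-283$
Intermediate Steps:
$f = 52$ ($f = 3 + 49 = 52$)
$f p{\left(2,-7 \right)} - 23 = 52 \left(-5\right) - 23 = -260 - 23 = -283$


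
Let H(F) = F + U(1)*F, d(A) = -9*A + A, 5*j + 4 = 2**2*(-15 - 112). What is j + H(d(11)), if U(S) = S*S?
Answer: -1392/5 ≈ -278.40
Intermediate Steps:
U(S) = S**2
j = -512/5 (j = -4/5 + (2**2*(-15 - 112))/5 = -4/5 + (4*(-127))/5 = -4/5 + (1/5)*(-508) = -4/5 - 508/5 = -512/5 ≈ -102.40)
d(A) = -8*A
H(F) = 2*F (H(F) = F + 1**2*F = F + 1*F = F + F = 2*F)
j + H(d(11)) = -512/5 + 2*(-8*11) = -512/5 + 2*(-88) = -512/5 - 176 = -1392/5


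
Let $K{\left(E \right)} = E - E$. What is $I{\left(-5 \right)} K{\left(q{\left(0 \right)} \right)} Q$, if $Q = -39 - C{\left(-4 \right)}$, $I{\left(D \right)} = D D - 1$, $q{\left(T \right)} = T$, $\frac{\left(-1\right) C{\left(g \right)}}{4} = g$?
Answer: $0$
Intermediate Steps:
$C{\left(g \right)} = - 4 g$
$I{\left(D \right)} = -1 + D^{2}$ ($I{\left(D \right)} = D^{2} - 1 = -1 + D^{2}$)
$Q = -55$ ($Q = -39 - \left(-4\right) \left(-4\right) = -39 - 16 = -55$)
$K{\left(E \right)} = 0$
$I{\left(-5 \right)} K{\left(q{\left(0 \right)} \right)} Q = \left(-1 + \left(-5\right)^{2}\right) 0 \left(-55\right) = \left(-1 + 25\right) 0 \left(-55\right) = 24 \cdot 0 \left(-55\right) = 0 \left(-55\right) = 0$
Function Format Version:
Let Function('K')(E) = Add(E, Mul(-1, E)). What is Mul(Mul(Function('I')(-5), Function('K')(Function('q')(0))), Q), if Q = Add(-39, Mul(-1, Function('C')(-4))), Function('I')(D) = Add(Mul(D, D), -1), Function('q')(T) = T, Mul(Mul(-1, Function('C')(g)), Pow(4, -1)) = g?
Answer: 0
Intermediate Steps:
Function('C')(g) = Mul(-4, g)
Function('I')(D) = Add(-1, Pow(D, 2)) (Function('I')(D) = Add(Pow(D, 2), -1) = Add(-1, Pow(D, 2)))
Q = -55 (Q = Add(-39, Mul(-1, Mul(-4, -4))) = Add(-39, Mul(-1, 16)) = Add(-39, -16) = -55)
Function('K')(E) = 0
Mul(Mul(Function('I')(-5), Function('K')(Function('q')(0))), Q) = Mul(Mul(Add(-1, Pow(-5, 2)), 0), -55) = Mul(Mul(Add(-1, 25), 0), -55) = Mul(Mul(24, 0), -55) = Mul(0, -55) = 0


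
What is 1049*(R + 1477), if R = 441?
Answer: 2011982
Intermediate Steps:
1049*(R + 1477) = 1049*(441 + 1477) = 1049*1918 = 2011982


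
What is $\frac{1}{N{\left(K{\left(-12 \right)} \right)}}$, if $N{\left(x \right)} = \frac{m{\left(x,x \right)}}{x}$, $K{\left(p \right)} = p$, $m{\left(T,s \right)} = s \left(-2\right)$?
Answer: $- \frac{1}{2} \approx -0.5$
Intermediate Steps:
$m{\left(T,s \right)} = - 2 s$
$N{\left(x \right)} = -2$ ($N{\left(x \right)} = \frac{\left(-2\right) x}{x} = -2$)
$\frac{1}{N{\left(K{\left(-12 \right)} \right)}} = \frac{1}{-2} = - \frac{1}{2}$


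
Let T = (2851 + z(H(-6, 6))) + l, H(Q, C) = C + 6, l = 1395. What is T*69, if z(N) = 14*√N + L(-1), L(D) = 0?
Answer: 292974 + 1932*√3 ≈ 2.9632e+5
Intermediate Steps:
H(Q, C) = 6 + C
z(N) = 14*√N (z(N) = 14*√N + 0 = 14*√N)
T = 4246 + 28*√3 (T = (2851 + 14*√(6 + 6)) + 1395 = (2851 + 14*√12) + 1395 = (2851 + 14*(2*√3)) + 1395 = (2851 + 28*√3) + 1395 = 4246 + 28*√3 ≈ 4294.5)
T*69 = (4246 + 28*√3)*69 = 292974 + 1932*√3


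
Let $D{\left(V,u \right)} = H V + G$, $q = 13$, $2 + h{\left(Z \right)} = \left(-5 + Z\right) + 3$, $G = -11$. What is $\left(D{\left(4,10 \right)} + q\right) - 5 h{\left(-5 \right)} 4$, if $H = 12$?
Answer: $9000$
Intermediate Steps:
$h{\left(Z \right)} = -4 + Z$ ($h{\left(Z \right)} = -2 + \left(\left(-5 + Z\right) + 3\right) = -2 + \left(-2 + Z\right) = -4 + Z$)
$D{\left(V,u \right)} = -11 + 12 V$ ($D{\left(V,u \right)} = 12 V - 11 = -11 + 12 V$)
$\left(D{\left(4,10 \right)} + q\right) - 5 h{\left(-5 \right)} 4 = \left(\left(-11 + 12 \cdot 4\right) + 13\right) - 5 \left(-4 - 5\right) 4 = \left(\left(-11 + 48\right) + 13\right) \left(-5\right) \left(-9\right) 4 = \left(37 + 13\right) 45 \cdot 4 = 50 \cdot 180 = 9000$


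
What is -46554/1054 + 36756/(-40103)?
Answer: -56049879/1243193 ≈ -45.085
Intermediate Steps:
-46554/1054 + 36756/(-40103) = -46554*1/1054 + 36756*(-1/40103) = -23277/527 - 36756/40103 = -56049879/1243193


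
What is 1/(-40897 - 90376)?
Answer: -1/131273 ≈ -7.6177e-6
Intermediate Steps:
1/(-40897 - 90376) = 1/(-131273) = -1/131273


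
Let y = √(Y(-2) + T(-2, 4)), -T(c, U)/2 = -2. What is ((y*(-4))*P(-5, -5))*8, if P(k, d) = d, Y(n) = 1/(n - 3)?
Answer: 32*√95 ≈ 311.90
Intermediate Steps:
T(c, U) = 4 (T(c, U) = -2*(-2) = 4)
Y(n) = 1/(-3 + n)
y = √95/5 (y = √(1/(-3 - 2) + 4) = √(1/(-5) + 4) = √(-⅕ + 4) = √(19/5) = √95/5 ≈ 1.9494)
((y*(-4))*P(-5, -5))*8 = (((√95/5)*(-4))*(-5))*8 = (-4*√95/5*(-5))*8 = (4*√95)*8 = 32*√95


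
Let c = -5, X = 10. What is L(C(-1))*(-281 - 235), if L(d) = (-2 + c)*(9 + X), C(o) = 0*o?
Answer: 68628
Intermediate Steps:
C(o) = 0
L(d) = -133 (L(d) = (-2 - 5)*(9 + 10) = -7*19 = -133)
L(C(-1))*(-281 - 235) = -133*(-281 - 235) = -133*(-516) = 68628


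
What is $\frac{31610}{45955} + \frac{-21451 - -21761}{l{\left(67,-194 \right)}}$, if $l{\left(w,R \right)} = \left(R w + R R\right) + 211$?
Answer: $\frac{159944588}{228387159} \approx 0.70032$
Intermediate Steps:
$l{\left(w,R \right)} = 211 + R^{2} + R w$ ($l{\left(w,R \right)} = \left(R w + R^{2}\right) + 211 = \left(R^{2} + R w\right) + 211 = 211 + R^{2} + R w$)
$\frac{31610}{45955} + \frac{-21451 - -21761}{l{\left(67,-194 \right)}} = \frac{31610}{45955} + \frac{-21451 - -21761}{211 + \left(-194\right)^{2} - 12998} = 31610 \cdot \frac{1}{45955} + \frac{-21451 + 21761}{211 + 37636 - 12998} = \frac{6322}{9191} + \frac{310}{24849} = \frac{159944588}{228387159}$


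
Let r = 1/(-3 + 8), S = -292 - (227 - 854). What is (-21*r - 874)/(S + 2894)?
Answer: -4391/16145 ≈ -0.27197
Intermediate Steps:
S = 335 (S = -292 - 1*(-627) = -292 + 627 = 335)
r = ⅕ (r = 1/5 = ⅕ ≈ 0.20000)
(-21*r - 874)/(S + 2894) = (-21*⅕ - 874)/(335 + 2894) = (-21/5 - 874)/3229 = -4391/5*1/3229 = -4391/16145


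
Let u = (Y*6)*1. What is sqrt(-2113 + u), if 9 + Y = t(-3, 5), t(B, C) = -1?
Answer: I*sqrt(2173) ≈ 46.615*I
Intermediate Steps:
Y = -10 (Y = -9 - 1 = -10)
u = -60 (u = -10*6*1 = -60*1 = -60)
sqrt(-2113 + u) = sqrt(-2113 - 60) = sqrt(-2173) = I*sqrt(2173)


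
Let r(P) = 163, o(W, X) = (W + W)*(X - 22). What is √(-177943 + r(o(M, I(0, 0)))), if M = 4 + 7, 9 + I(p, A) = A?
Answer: 2*I*√44445 ≈ 421.64*I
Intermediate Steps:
I(p, A) = -9 + A
M = 11
o(W, X) = 2*W*(-22 + X) (o(W, X) = (2*W)*(-22 + X) = 2*W*(-22 + X))
√(-177943 + r(o(M, I(0, 0)))) = √(-177943 + 163) = √(-177780) = 2*I*√44445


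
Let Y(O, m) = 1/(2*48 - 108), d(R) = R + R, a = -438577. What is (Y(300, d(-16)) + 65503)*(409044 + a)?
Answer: -23213971655/12 ≈ -1.9345e+9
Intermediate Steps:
d(R) = 2*R
Y(O, m) = -1/12 (Y(O, m) = 1/(96 - 108) = 1/(-12) = -1/12)
(Y(300, d(-16)) + 65503)*(409044 + a) = (-1/12 + 65503)*(409044 - 438577) = (786035/12)*(-29533) = -23213971655/12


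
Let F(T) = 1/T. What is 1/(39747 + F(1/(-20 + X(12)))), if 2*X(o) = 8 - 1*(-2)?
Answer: 1/39732 ≈ 2.5169e-5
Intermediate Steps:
X(o) = 5 (X(o) = (8 - 1*(-2))/2 = (8 + 2)/2 = (½)*10 = 5)
1/(39747 + F(1/(-20 + X(12)))) = 1/(39747 + 1/(1/(-20 + 5))) = 1/(39747 + 1/(1/(-15))) = 1/(39747 + 1/(-1/15)) = 1/(39747 - 15) = 1/39732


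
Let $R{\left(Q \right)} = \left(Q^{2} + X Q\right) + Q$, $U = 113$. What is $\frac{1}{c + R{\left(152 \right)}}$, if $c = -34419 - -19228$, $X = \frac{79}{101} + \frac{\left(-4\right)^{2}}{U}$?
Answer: $\frac{11413}{93648381} \approx 0.00012187$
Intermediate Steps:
$X = \frac{10543}{11413}$ ($X = \frac{79}{101} + \frac{\left(-4\right)^{2}}{113} = 79 \cdot \frac{1}{101} + 16 \cdot \frac{1}{113} = \frac{79}{101} + \frac{16}{113} = \frac{10543}{11413} \approx 0.92377$)
$c = -15191$ ($c = -34419 + 19228 = -15191$)
$R{\left(Q \right)} = Q^{2} + \frac{21956 Q}{11413}$ ($R{\left(Q \right)} = \left(Q^{2} + \frac{10543 Q}{11413}\right) + Q = Q^{2} + \frac{21956 Q}{11413}$)
$\frac{1}{c + R{\left(152 \right)}} = \frac{1}{-15191 + \frac{1}{11413} \cdot 152 \left(21956 + 11413 \cdot 152\right)} = \frac{1}{-15191 + \frac{1}{11413} \cdot 152 \left(21956 + 1734776\right)} = \frac{1}{-15191 + \frac{1}{11413} \cdot 152 \cdot 1756732} = \frac{1}{-15191 + \frac{267023264}{11413}} = \frac{1}{\frac{93648381}{11413}} = \frac{11413}{93648381}$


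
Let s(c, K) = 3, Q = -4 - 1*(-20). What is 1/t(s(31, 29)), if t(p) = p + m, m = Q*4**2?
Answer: 1/259 ≈ 0.0038610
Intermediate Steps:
Q = 16 (Q = -4 + 20 = 16)
m = 256 (m = 16*4**2 = 16*16 = 256)
t(p) = 256 + p (t(p) = p + 256 = 256 + p)
1/t(s(31, 29)) = 1/(256 + 3) = 1/259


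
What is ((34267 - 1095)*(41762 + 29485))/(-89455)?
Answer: -2363405484/89455 ≈ -26420.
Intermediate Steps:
((34267 - 1095)*(41762 + 29485))/(-89455) = (33172*71247)*(-1/89455) = 2363405484*(-1/89455) = -2363405484/89455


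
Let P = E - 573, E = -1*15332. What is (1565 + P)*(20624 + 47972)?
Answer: -983666640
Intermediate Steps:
E = -15332
P = -15905 (P = -15332 - 573 = -15905)
(1565 + P)*(20624 + 47972) = (1565 - 15905)*(20624 + 47972) = -14340*68596 = -983666640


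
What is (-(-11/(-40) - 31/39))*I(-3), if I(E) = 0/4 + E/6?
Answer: -811/3120 ≈ -0.25994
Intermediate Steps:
I(E) = E/6 (I(E) = 0*(¼) + E*(⅙) = 0 + E/6 = E/6)
(-(-11/(-40) - 31/39))*I(-3) = (-(-11/(-40) - 31/39))*((⅙)*(-3)) = -(-11*(-1/40) - 31*1/39)*(-½) = -(11/40 - 31/39)*(-½) = -1*(-811/1560)*(-½) = (811/1560)*(-½) = -811/3120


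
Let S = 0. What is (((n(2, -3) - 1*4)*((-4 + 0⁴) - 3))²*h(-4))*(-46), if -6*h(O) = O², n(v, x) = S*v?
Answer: 288512/3 ≈ 96171.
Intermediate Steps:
n(v, x) = 0 (n(v, x) = 0*v = 0)
h(O) = -O²/6
(((n(2, -3) - 1*4)*((-4 + 0⁴) - 3))²*h(-4))*(-46) = (((0 - 1*4)*((-4 + 0⁴) - 3))²*(-⅙*(-4)²))*(-46) = (((0 - 4)*((-4 + 0) - 3))²*(-⅙*16))*(-46) = ((-4*(-4 - 3))²*(-8/3))*(-46) = ((-4*(-7))²*(-8/3))*(-46) = (28²*(-8/3))*(-46) = (784*(-8/3))*(-46) = -6272/3*(-46) = 288512/3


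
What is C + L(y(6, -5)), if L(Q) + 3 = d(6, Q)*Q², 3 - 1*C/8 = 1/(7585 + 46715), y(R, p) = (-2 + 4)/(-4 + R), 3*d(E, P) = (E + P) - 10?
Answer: 271498/13575 ≈ 20.000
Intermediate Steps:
d(E, P) = -10/3 + E/3 + P/3 (d(E, P) = ((E + P) - 10)/3 = (-10 + E + P)/3 = -10/3 + E/3 + P/3)
y(R, p) = 2/(-4 + R)
C = 325798/13575 (C = 24 - 8/(7585 + 46715) = 24 - 8/54300 = 24 - 8*1/54300 = 24 - 2/13575 = 325798/13575 ≈ 24.000)
L(Q) = -3 + Q²*(-4/3 + Q/3) (L(Q) = -3 + (-10/3 + (⅓)*6 + Q/3)*Q² = -3 + (-10/3 + 2 + Q/3)*Q² = -3 + (-4/3 + Q/3)*Q² = -3 + Q²*(-4/3 + Q/3))
C + L(y(6, -5)) = 325798/13575 + (-3 + (2/(-4 + 6))²*(-4 + 2/(-4 + 6))/3) = 325798/13575 + (-3 + (2/2)²*(-4 + 2/2)/3) = 325798/13575 + (-3 + (2*(½))²*(-4 + 2*(½))/3) = 325798/13575 + (-3 + (⅓)*1²*(-4 + 1)) = 325798/13575 + (-3 + (⅓)*1*(-3)) = 325798/13575 + (-3 - 1) = 325798/13575 - 4 = 271498/13575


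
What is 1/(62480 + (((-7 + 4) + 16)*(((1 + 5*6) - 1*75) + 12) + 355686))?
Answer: 1/417750 ≈ 2.3938e-6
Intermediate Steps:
1/(62480 + (((-7 + 4) + 16)*(((1 + 5*6) - 1*75) + 12) + 355686)) = 1/(62480 + ((-3 + 16)*(((1 + 30) - 75) + 12) + 355686)) = 1/(62480 + (13*((31 - 75) + 12) + 355686)) = 1/(62480 + (13*(-44 + 12) + 355686)) = 1/(62480 + (13*(-32) + 355686)) = 1/(62480 + (-416 + 355686)) = 1/(62480 + 355270) = 1/417750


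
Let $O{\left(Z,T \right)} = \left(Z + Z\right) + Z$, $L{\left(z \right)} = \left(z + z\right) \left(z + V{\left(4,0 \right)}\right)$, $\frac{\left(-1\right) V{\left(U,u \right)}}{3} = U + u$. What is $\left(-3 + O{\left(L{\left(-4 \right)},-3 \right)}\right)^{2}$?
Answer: $145161$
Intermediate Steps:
$V{\left(U,u \right)} = - 3 U - 3 u$ ($V{\left(U,u \right)} = - 3 \left(U + u\right) = - 3 U - 3 u$)
$L{\left(z \right)} = 2 z \left(-12 + z\right)$ ($L{\left(z \right)} = \left(z + z\right) \left(z - 12\right) = 2 z \left(z + \left(-12 + 0\right)\right) = 2 z \left(z - 12\right) = 2 z \left(-12 + z\right)$)
$O{\left(Z,T \right)} = 3 Z$ ($O{\left(Z,T \right)} = 2 Z + Z = 3 Z$)
$\left(-3 + O{\left(L{\left(-4 \right)},-3 \right)}\right)^{2} = \left(-3 + 3 \cdot 2 \left(-4\right) \left(-12 - 4\right)\right)^{2} = \left(-3 + 3 \cdot 2 \left(-4\right) \left(-16\right)\right)^{2} = \left(-3 + 3 \cdot 128\right)^{2} = \left(-3 + 384\right)^{2} = 381^{2} = 145161$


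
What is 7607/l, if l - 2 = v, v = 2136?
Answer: 7607/2138 ≈ 3.5580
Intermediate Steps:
l = 2138 (l = 2 + 2136 = 2138)
7607/l = 7607/2138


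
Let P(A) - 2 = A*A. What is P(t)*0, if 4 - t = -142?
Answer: 0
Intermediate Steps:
t = 146 (t = 4 - 1*(-142) = 4 + 142 = 146)
P(A) = 2 + A² (P(A) = 2 + A*A = 2 + A²)
P(t)*0 = (2 + 146²)*0 = (2 + 21316)*0 = 21318*0 = 0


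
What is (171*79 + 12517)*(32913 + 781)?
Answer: 876920044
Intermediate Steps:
(171*79 + 12517)*(32913 + 781) = (13509 + 12517)*33694 = 26026*33694 = 876920044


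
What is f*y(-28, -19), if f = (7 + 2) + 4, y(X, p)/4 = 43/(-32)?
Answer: -559/8 ≈ -69.875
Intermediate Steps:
y(X, p) = -43/8 (y(X, p) = 4*(43/(-32)) = 4*(43*(-1/32)) = 4*(-43/32) = -43/8)
f = 13 (f = 9 + 4 = 13)
f*y(-28, -19) = 13*(-43/8) = -559/8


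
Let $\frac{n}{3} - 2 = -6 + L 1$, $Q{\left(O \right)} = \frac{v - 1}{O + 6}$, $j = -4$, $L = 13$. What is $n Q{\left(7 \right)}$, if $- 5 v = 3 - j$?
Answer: $- \frac{324}{65} \approx -4.9846$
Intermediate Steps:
$v = - \frac{7}{5}$ ($v = - \frac{3 - -4}{5} = - \frac{3 + 4}{5} = \left(- \frac{1}{5}\right) 7 = - \frac{7}{5} \approx -1.4$)
$Q{\left(O \right)} = - \frac{12}{5 \left(6 + O\right)}$ ($Q{\left(O \right)} = \frac{- \frac{7}{5} - 1}{O + 6} = - \frac{12}{5 \left(6 + O\right)}$)
$n = 27$ ($n = 6 + 3 \left(-6 + 13 \cdot 1\right) = 6 + 3 \left(-6 + 13\right) = 6 + 3 \cdot 7 = 6 + 21 = 27$)
$n Q{\left(7 \right)} = 27 \left(- \frac{12}{30 + 5 \cdot 7}\right) = 27 \left(- \frac{12}{30 + 35}\right) = 27 \left(- \frac{12}{65}\right) = - \frac{324}{65}$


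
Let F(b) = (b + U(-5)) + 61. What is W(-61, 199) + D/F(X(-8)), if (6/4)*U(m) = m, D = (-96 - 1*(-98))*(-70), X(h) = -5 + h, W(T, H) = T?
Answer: -4297/67 ≈ -64.134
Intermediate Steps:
D = -140 (D = (-96 + 98)*(-70) = 2*(-70) = -140)
U(m) = 2*m/3
F(b) = 173/3 + b (F(b) = (b + (⅔)*(-5)) + 61 = (b - 10/3) + 61 = (-10/3 + b) + 61 = 173/3 + b)
W(-61, 199) + D/F(X(-8)) = -61 - 140/(173/3 + (-5 - 8)) = -61 - 140/(173/3 - 13) = -61 - 140/134/3 = -61 - 140*3/134 = -61 - 210/67 = -4297/67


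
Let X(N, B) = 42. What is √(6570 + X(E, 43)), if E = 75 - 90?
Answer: 2*√1653 ≈ 81.314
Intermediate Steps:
E = -15
√(6570 + X(E, 43)) = √(6570 + 42) = √6612 = 2*√1653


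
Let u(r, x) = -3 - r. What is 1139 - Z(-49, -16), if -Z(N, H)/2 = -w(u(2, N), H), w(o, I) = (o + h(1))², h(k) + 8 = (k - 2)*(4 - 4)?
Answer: 801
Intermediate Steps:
h(k) = -8 (h(k) = -8 + (k - 2)*(4 - 4) = -8 + (-2 + k)*0 = -8 + 0 = -8)
w(o, I) = (-8 + o)² (w(o, I) = (o - 8)² = (-8 + o)²)
Z(N, H) = 338 (Z(N, H) = -(-2)*(-8 + (-3 - 1*2))² = -(-2)*(-8 + (-3 - 2))² = -(-2)*(-8 - 5)² = -(-2)*(-13)² = -(-2)*169 = -2*(-169) = 338)
1139 - Z(-49, -16) = 1139 - 1*338 = 1139 - 338 = 801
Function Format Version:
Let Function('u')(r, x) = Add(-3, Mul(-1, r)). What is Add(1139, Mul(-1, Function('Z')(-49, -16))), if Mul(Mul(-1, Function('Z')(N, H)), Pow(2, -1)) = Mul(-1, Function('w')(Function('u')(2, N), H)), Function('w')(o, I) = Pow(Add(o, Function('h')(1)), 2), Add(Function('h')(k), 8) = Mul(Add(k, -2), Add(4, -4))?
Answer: 801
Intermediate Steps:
Function('h')(k) = -8 (Function('h')(k) = Add(-8, Mul(Add(k, -2), Add(4, -4))) = Add(-8, Mul(Add(-2, k), 0)) = Add(-8, 0) = -8)
Function('w')(o, I) = Pow(Add(-8, o), 2) (Function('w')(o, I) = Pow(Add(o, -8), 2) = Pow(Add(-8, o), 2))
Function('Z')(N, H) = 338 (Function('Z')(N, H) = Mul(-2, Mul(-1, Pow(Add(-8, Add(-3, Mul(-1, 2))), 2))) = Mul(-2, Mul(-1, Pow(Add(-8, Add(-3, -2)), 2))) = Mul(-2, Mul(-1, Pow(Add(-8, -5), 2))) = Mul(-2, Mul(-1, Pow(-13, 2))) = Mul(-2, Mul(-1, 169)) = Mul(-2, -169) = 338)
Add(1139, Mul(-1, Function('Z')(-49, -16))) = Add(1139, Mul(-1, 338)) = Add(1139, -338) = 801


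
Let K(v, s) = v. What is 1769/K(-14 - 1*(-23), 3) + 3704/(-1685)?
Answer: 2947429/15165 ≈ 194.36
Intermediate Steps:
1769/K(-14 - 1*(-23), 3) + 3704/(-1685) = 1769/(-14 - 1*(-23)) + 3704/(-1685) = 1769/(-14 + 23) + 3704*(-1/1685) = 1769/9 - 3704/1685 = 2947429/15165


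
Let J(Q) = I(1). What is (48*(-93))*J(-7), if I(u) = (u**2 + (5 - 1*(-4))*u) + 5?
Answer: -66960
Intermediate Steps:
I(u) = 5 + u**2 + 9*u (I(u) = (u**2 + (5 + 4)*u) + 5 = (u**2 + 9*u) + 5 = 5 + u**2 + 9*u)
J(Q) = 15 (J(Q) = 5 + 1**2 + 9*1 = 5 + 1 + 9 = 15)
(48*(-93))*J(-7) = (48*(-93))*15 = -4464*15 = -66960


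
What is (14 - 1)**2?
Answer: 169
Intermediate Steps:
(14 - 1)**2 = 13**2 = 169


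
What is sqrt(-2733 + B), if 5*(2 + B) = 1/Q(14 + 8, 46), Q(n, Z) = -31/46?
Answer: I*sqrt(65715505)/155 ≈ 52.3*I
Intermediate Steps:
Q(n, Z) = -31/46 (Q(n, Z) = -31*1/46 = -31/46)
B = -356/155 (B = -2 + 1/(5*(-31/46)) = -2 + (1/5)*(-46/31) = -2 - 46/155 = -356/155 ≈ -2.2968)
sqrt(-2733 + B) = sqrt(-2733 - 356/155) = sqrt(-423971/155) = I*sqrt(65715505)/155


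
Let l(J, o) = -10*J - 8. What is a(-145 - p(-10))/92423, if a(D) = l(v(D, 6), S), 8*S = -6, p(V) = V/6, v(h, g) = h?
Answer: 4276/277269 ≈ 0.015422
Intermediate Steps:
p(V) = V/6 (p(V) = V*(1/6) = V/6)
S = -3/4 (S = (1/8)*(-6) = -3/4 ≈ -0.75000)
l(J, o) = -8 - 10*J
a(D) = -8 - 10*D
a(-145 - p(-10))/92423 = (-8 - 10*(-145 - (-10)/6))/92423 = (-8 - 10*(-145 - 1*(-5/3)))*(1/92423) = (-8 - 10*(-145 + 5/3))*(1/92423) = (-8 - 10*(-430/3))*(1/92423) = (-8 + 4300/3)*(1/92423) = (4276/3)*(1/92423) = 4276/277269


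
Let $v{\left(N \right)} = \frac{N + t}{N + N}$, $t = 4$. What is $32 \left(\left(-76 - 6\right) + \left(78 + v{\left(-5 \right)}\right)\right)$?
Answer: $- \frac{624}{5} \approx -124.8$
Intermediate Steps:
$v{\left(N \right)} = \frac{4 + N}{2 N}$ ($v{\left(N \right)} = \frac{N + 4}{N + N} = \frac{4 + N}{2 N}$)
$32 \left(\left(-76 - 6\right) + \left(78 + v{\left(-5 \right)}\right)\right) = 32 \left(\left(-76 - 6\right) + \left(78 + \frac{4 - 5}{2 \left(-5\right)}\right)\right) = 32 \left(\left(-76 - 6\right) + \left(78 + \frac{1}{2} \left(- \frac{1}{5}\right) \left(-1\right)\right)\right) = 32 \left(-82 + \left(78 + \frac{1}{10}\right)\right) = 32 \left(-82 + \frac{781}{10}\right) = 32 \left(- \frac{39}{10}\right) = - \frac{624}{5}$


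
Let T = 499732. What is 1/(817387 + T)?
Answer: 1/1317119 ≈ 7.5923e-7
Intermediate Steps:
1/(817387 + T) = 1/(817387 + 499732) = 1/1317119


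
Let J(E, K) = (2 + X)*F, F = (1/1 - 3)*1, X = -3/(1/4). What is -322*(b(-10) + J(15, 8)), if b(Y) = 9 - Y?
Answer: -12558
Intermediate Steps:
X = -12 (X = -3/¼ = -3*4 = -12)
F = -2 (F = (1*1 - 3)*1 = (1 - 3)*1 = -2*1 = -2)
J(E, K) = 20 (J(E, K) = (2 - 12)*(-2) = -10*(-2) = 20)
-322*(b(-10) + J(15, 8)) = -322*((9 - 1*(-10)) + 20) = -322*((9 + 10) + 20) = -322*(19 + 20) = -322*39 = -12558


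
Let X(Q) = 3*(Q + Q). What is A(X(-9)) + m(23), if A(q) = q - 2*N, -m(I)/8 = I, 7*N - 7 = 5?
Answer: -1690/7 ≈ -241.43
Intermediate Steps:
N = 12/7 (N = 1 + (⅐)*5 = 1 + 5/7 = 12/7 ≈ 1.7143)
X(Q) = 6*Q (X(Q) = 3*(2*Q) = 6*Q)
m(I) = -8*I
A(q) = -24/7 + q (A(q) = q - 2*12/7 = q - 24/7 = -24/7 + q)
A(X(-9)) + m(23) = (-24/7 + 6*(-9)) - 8*23 = (-24/7 - 54) - 184 = -402/7 - 184 = -1690/7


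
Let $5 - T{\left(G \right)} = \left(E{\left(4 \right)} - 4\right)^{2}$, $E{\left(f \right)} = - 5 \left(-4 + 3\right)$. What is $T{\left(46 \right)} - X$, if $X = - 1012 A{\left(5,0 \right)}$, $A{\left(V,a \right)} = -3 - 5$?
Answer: $-8092$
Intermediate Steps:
$A{\left(V,a \right)} = -8$ ($A{\left(V,a \right)} = -3 - 5 = -8$)
$E{\left(f \right)} = 5$ ($E{\left(f \right)} = \left(-5\right) \left(-1\right) = 5$)
$X = 8096$ ($X = \left(-1012\right) \left(-8\right) = 8096$)
$T{\left(G \right)} = 4$ ($T{\left(G \right)} = 5 - \left(5 - 4\right)^{2} = 5 - 1^{2} = 5 - 1 = 4$)
$T{\left(46 \right)} - X = 4 - 8096 = -8092$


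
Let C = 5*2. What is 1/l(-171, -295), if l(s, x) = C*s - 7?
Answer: -1/1717 ≈ -0.00058241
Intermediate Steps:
C = 10
l(s, x) = -7 + 10*s (l(s, x) = 10*s - 7 = -7 + 10*s)
1/l(-171, -295) = 1/(-7 + 10*(-171)) = 1/(-7 - 1710) = 1/(-1717) = -1/1717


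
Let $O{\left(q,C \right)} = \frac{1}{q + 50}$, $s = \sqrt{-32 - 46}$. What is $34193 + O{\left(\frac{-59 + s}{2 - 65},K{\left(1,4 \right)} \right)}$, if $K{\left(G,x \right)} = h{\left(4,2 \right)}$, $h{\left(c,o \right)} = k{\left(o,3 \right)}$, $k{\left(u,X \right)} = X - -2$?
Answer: $\frac{352111475654}{10297759} + \frac{63 i \sqrt{78}}{10297759} \approx 34193.0 + 5.4031 \cdot 10^{-5} i$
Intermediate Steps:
$k{\left(u,X \right)} = 2 + X$ ($k{\left(u,X \right)} = X + 2 = 2 + X$)
$h{\left(c,o \right)} = 5$ ($h{\left(c,o \right)} = 2 + 3 = 5$)
$K{\left(G,x \right)} = 5$
$s = i \sqrt{78}$ ($s = \sqrt{-78} = i \sqrt{78} \approx 8.8318 i$)
$O{\left(q,C \right)} = \frac{1}{50 + q}$
$34193 + O{\left(\frac{-59 + s}{2 - 65},K{\left(1,4 \right)} \right)} = 34193 + \frac{1}{50 + \frac{-59 + i \sqrt{78}}{2 - 65}} = 34193 + \frac{1}{50 + \frac{-59 + i \sqrt{78}}{-63}} = 34193 + \frac{1}{50 + \left(-59 + i \sqrt{78}\right) \left(- \frac{1}{63}\right)} = 34193 + \frac{1}{50 + \left(\frac{59}{63} - \frac{i \sqrt{78}}{63}\right)} = 34193 + \frac{1}{\frac{3209}{63} - \frac{i \sqrt{78}}{63}}$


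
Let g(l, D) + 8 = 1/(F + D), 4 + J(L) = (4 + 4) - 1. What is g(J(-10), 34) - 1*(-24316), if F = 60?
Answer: 2284953/94 ≈ 24308.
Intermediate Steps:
J(L) = 3 (J(L) = -4 + ((4 + 4) - 1) = -4 + (8 - 1) = -4 + 7 = 3)
g(l, D) = -8 + 1/(60 + D)
g(J(-10), 34) - 1*(-24316) = (-479 - 8*34)/(60 + 34) - 1*(-24316) = (-479 - 272)/94 + 24316 = (1/94)*(-751) + 24316 = -751/94 + 24316 = 2284953/94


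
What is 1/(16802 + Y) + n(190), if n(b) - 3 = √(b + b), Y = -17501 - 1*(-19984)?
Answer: 57856/19285 + 2*√95 ≈ 22.494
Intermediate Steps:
Y = 2483 (Y = -17501 + 19984 = 2483)
n(b) = 3 + √2*√b (n(b) = 3 + √(b + b) = 3 + √(2*b) = 3 + √2*√b)
1/(16802 + Y) + n(190) = 1/(16802 + 2483) + (3 + √2*√190) = 1/19285 + (3 + 2*√95) = 57856/19285 + 2*√95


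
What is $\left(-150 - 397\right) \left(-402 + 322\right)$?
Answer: $43760$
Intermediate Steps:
$\left(-150 - 397\right) \left(-402 + 322\right) = \left(-547\right) \left(-80\right) = 43760$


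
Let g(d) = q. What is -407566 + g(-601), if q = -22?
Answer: -407588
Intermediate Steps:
g(d) = -22
-407566 + g(-601) = -407566 - 22 = -407588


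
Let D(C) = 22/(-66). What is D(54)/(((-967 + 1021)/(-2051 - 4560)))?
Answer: 6611/162 ≈ 40.809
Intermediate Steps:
D(C) = -⅓ (D(C) = 22*(-1/66) = -⅓)
D(54)/(((-967 + 1021)/(-2051 - 4560))) = -(-2051 - 4560)/(-967 + 1021)/3 = -1/(3*(54/(-6611))) = -1/(3*(54*(-1/6611))) = -1/(3*(-54/6611)) = -⅓*(-6611/54) = 6611/162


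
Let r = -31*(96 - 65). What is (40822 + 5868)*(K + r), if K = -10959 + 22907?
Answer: 512983030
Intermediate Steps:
r = -961 (r = -31*31 = -961)
K = 11948
(40822 + 5868)*(K + r) = (40822 + 5868)*(11948 - 961) = 46690*10987 = 512983030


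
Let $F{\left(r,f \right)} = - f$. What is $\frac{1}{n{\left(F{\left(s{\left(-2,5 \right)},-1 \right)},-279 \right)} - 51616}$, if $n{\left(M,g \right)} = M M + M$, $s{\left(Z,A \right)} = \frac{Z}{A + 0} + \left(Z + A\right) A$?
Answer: $- \frac{1}{51614} \approx -1.9375 \cdot 10^{-5}$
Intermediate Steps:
$s{\left(Z,A \right)} = A \left(A + Z\right) + \frac{Z}{A}$ ($s{\left(Z,A \right)} = \frac{Z}{A} + \left(A + Z\right) A = \frac{Z}{A} + A \left(A + Z\right) = A \left(A + Z\right) + \frac{Z}{A}$)
$n{\left(M,g \right)} = M + M^{2}$ ($n{\left(M,g \right)} = M^{2} + M = M + M^{2}$)
$\frac{1}{n{\left(F{\left(s{\left(-2,5 \right)},-1 \right)},-279 \right)} - 51616} = \frac{1}{\left(-1\right) \left(-1\right) \left(1 - -1\right) - 51616} = \frac{1}{1 \left(1 + 1\right) - 51616} = \frac{1}{1 \cdot 2 - 51616} = \frac{1}{2 - 51616} = \frac{1}{-51614} = - \frac{1}{51614}$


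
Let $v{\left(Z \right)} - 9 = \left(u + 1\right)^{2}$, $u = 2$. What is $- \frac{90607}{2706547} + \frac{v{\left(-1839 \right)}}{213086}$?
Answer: $- \frac{9629182678}{288363637021} \approx -0.033392$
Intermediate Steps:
$v{\left(Z \right)} = 18$ ($v{\left(Z \right)} = 9 + \left(2 + 1\right)^{2} = 9 + 3^{2} = 9 + 9 = 18$)
$- \frac{90607}{2706547} + \frac{v{\left(-1839 \right)}}{213086} = - \frac{90607}{2706547} + \frac{18}{213086} = \left(-90607\right) \frac{1}{2706547} + 18 \cdot \frac{1}{213086} = - \frac{90607}{2706547} + \frac{9}{106543} = - \frac{9629182678}{288363637021}$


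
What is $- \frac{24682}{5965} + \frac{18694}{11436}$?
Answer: $- \frac{85376821}{34107870} \approx -2.5031$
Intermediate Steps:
$- \frac{24682}{5965} + \frac{18694}{11436} = \left(-24682\right) \frac{1}{5965} + 18694 \cdot \frac{1}{11436} = - \frac{24682}{5965} + \frac{9347}{5718} = - \frac{85376821}{34107870}$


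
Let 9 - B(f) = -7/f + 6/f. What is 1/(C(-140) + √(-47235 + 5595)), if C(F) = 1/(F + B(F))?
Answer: -128387/700368730022 - 336392281*I*√10410/7003687300220 ≈ -1.8331e-7 - 0.0049005*I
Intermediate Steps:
B(f) = 9 + 1/f (B(f) = 9 - (-7/f + 6/f) = 9 - (-1)/f = 9 + 1/f)
C(F) = 1/(9 + F + 1/F) (C(F) = 1/(F + (9 + 1/F)) = 1/(9 + F + 1/F))
1/(C(-140) + √(-47235 + 5595)) = 1/(-140/(1 + (-140)² + 9*(-140)) + √(-47235 + 5595)) = 1/(-140/(1 + 19600 - 1260) + √(-41640)) = 1/(-140/18341 + 2*I*√10410)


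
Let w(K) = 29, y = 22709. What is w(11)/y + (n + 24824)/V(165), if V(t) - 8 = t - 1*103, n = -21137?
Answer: 83730113/1589630 ≈ 52.673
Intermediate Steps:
V(t) = -95 + t (V(t) = 8 + (t - 1*103) = 8 + (t - 103) = 8 + (-103 + t) = -95 + t)
w(11)/y + (n + 24824)/V(165) = 29/22709 + (-21137 + 24824)/(-95 + 165) = 29*(1/22709) + 3687/70 = 29/22709 + 3687*(1/70) = 29/22709 + 3687/70 = 83730113/1589630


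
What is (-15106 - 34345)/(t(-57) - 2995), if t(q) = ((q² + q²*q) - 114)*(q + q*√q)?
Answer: -513020053261/6245869678329973 + 513168159006*I*√57/6245869678329973 ≈ -8.2138e-5 + 0.0006203*I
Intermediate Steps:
t(q) = (q + q^(3/2))*(-114 + q² + q³) (t(q) = ((q² + q³) - 114)*(q + q^(3/2)) = (-114 + q² + q³)*(q + q^(3/2)) = (q + q^(3/2))*(-114 + q² + q³))
(-15106 - 34345)/(t(-57) - 2995) = (-15106 - 34345)/(((-57)³ + (-57)⁴ + (-57)^(7/2) + (-57)^(9/2) - 114*(-57) - (-6498)*I*√57) - 2995) = -49451/((-185193 + 10556001 - 185193*I*√57 + 10556001*I*√57 + 6498 - (-6498)*I*√57) - 2995) = -49451/((-185193 + 10556001 - 185193*I*√57 + 10556001*I*√57 + 6498 + 6498*I*√57) - 2995) = -49451/((10377306 + 10377306*I*√57) - 2995) = -49451/(10374311 + 10377306*I*√57)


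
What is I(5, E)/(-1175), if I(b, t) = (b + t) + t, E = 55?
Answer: -23/235 ≈ -0.097872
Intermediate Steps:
I(b, t) = b + 2*t
I(5, E)/(-1175) = (5 + 2*55)/(-1175) = (5 + 110)*(-1/1175) = 115*(-1/1175) = -23/235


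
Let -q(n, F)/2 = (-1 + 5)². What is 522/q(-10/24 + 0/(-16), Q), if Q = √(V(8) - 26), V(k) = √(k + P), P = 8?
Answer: -261/16 ≈ -16.313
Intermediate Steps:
V(k) = √(8 + k) (V(k) = √(k + 8) = √(8 + k))
Q = I*√22 (Q = √(√(8 + 8) - 26) = √(√16 - 26) = √(4 - 26) = √(-22) = I*√22 ≈ 4.6904*I)
q(n, F) = -32 (q(n, F) = -2*(-1 + 5)² = -2*4² = -2*16 = -32)
522/q(-10/24 + 0/(-16), Q) = 522/(-32) = 522*(-1/32) = -261/16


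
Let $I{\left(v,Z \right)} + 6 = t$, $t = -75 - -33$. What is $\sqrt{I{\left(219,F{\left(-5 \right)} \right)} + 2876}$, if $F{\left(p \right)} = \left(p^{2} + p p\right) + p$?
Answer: $2 \sqrt{707} \approx 53.179$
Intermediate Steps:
$t = -42$ ($t = -75 + 33 = -42$)
$F{\left(p \right)} = p + 2 p^{2}$ ($F{\left(p \right)} = \left(p^{2} + p^{2}\right) + p = 2 p^{2} + p = p + 2 p^{2}$)
$I{\left(v,Z \right)} = -48$ ($I{\left(v,Z \right)} = -6 - 42 = -48$)
$\sqrt{I{\left(219,F{\left(-5 \right)} \right)} + 2876} = \sqrt{-48 + 2876} = \sqrt{2828} = 2 \sqrt{707}$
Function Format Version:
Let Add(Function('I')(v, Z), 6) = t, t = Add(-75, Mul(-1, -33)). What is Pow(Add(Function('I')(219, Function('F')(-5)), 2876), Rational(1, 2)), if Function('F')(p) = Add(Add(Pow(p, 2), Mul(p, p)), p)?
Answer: Mul(2, Pow(707, Rational(1, 2))) ≈ 53.179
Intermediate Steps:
t = -42 (t = Add(-75, 33) = -42)
Function('F')(p) = Add(p, Mul(2, Pow(p, 2))) (Function('F')(p) = Add(Add(Pow(p, 2), Pow(p, 2)), p) = Add(Mul(2, Pow(p, 2)), p) = Add(p, Mul(2, Pow(p, 2))))
Function('I')(v, Z) = -48 (Function('I')(v, Z) = Add(-6, -42) = -48)
Pow(Add(Function('I')(219, Function('F')(-5)), 2876), Rational(1, 2)) = Pow(Add(-48, 2876), Rational(1, 2)) = Pow(2828, Rational(1, 2)) = Mul(2, Pow(707, Rational(1, 2)))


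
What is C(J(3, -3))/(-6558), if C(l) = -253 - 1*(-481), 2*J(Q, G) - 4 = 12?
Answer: -38/1093 ≈ -0.034767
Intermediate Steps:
J(Q, G) = 8 (J(Q, G) = 2 + (½)*12 = 2 + 6 = 8)
C(l) = 228 (C(l) = -253 + 481 = 228)
C(J(3, -3))/(-6558) = 228/(-6558) = 228*(-1/6558) = -38/1093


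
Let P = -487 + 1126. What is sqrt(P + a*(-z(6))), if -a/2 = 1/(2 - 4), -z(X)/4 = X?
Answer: sqrt(663) ≈ 25.749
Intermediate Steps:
z(X) = -4*X
P = 639
a = 1 (a = -2/(2 - 4) = -2/(-2) = -2*(-1/2) = 1)
sqrt(P + a*(-z(6))) = sqrt(639 + 1*(-(-4)*6)) = sqrt(639 + 1*(-1*(-24))) = sqrt(639 + 1*24) = sqrt(639 + 24) = sqrt(663)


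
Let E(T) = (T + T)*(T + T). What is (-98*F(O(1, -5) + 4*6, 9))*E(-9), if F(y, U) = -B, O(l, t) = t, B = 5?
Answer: 158760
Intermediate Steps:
F(y, U) = -5 (F(y, U) = -1*5 = -5)
E(T) = 4*T² (E(T) = (2*T)*(2*T) = 4*T²)
(-98*F(O(1, -5) + 4*6, 9))*E(-9) = (-98*(-5))*(4*(-9)²) = 490*(4*81) = 490*324 = 158760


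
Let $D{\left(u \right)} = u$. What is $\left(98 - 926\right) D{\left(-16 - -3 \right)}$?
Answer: $10764$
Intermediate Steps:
$\left(98 - 926\right) D{\left(-16 - -3 \right)} = \left(98 - 926\right) \left(-16 - -3\right) = - 828 \left(-16 + 3\right) = \left(-828\right) \left(-13\right) = 10764$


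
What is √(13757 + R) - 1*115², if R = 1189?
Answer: -13225 + √14946 ≈ -13103.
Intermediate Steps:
√(13757 + R) - 1*115² = √(13757 + 1189) - 1*115² = √14946 - 1*13225 = √14946 - 13225 = -13225 + √14946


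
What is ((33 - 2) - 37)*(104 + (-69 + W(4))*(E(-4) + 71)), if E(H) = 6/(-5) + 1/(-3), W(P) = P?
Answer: 26468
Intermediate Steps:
E(H) = -23/15 (E(H) = 6*(-1/5) + 1*(-1/3) = -6/5 - 1/3 = -23/15)
((33 - 2) - 37)*(104 + (-69 + W(4))*(E(-4) + 71)) = ((33 - 2) - 37)*(104 + (-69 + 4)*(-23/15 + 71)) = (31 - 37)*(104 - 65*1042/15) = -6*(104 - 13546/3) = -6*(-13234/3) = 26468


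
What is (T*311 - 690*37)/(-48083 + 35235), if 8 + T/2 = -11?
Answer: 9337/3212 ≈ 2.9069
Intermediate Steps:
T = -38 (T = -16 + 2*(-11) = -16 - 22 = -38)
(T*311 - 690*37)/(-48083 + 35235) = (-38*311 - 690*37)/(-48083 + 35235) = (-11818 - 25530)/(-12848) = -37348*(-1/12848) = 9337/3212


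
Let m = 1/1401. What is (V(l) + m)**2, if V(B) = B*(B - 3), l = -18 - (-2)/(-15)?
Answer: 1621405759822489/11040755625 ≈ 1.4686e+5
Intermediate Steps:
m = 1/1401 ≈ 0.00071378
l = -272/15 (l = -18 - (-2)*(-1)/15 = -18 - 1*2/15 = -18 - 2/15 = -272/15 ≈ -18.133)
V(B) = B*(-3 + B)
(V(l) + m)**2 = (-272*(-3 - 272/15)/15 + 1/1401)**2 = (-272/15*(-317/15) + 1/1401)**2 = (86224/225 + 1/1401)**2 = (40266683/105075)**2 = 1621405759822489/11040755625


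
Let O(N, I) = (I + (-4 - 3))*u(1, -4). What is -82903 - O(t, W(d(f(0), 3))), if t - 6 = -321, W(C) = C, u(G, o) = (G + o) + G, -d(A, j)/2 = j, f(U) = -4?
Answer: -82929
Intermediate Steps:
d(A, j) = -2*j
u(G, o) = o + 2*G
t = -315 (t = 6 - 321 = -315)
O(N, I) = 14 - 2*I (O(N, I) = (I + (-4 - 3))*(-4 + 2*1) = (I - 7)*(-4 + 2) = (-7 + I)*(-2) = 14 - 2*I)
-82903 - O(t, W(d(f(0), 3))) = -82903 - (14 - (-4)*3) = -82903 - (14 - 2*(-6)) = -82903 - (14 + 12) = -82903 - 1*26 = -82903 - 26 = -82929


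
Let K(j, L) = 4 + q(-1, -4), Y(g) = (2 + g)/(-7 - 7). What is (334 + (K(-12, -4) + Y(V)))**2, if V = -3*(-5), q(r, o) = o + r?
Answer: 21576025/196 ≈ 1.1008e+5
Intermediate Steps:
V = 15
Y(g) = -1/7 - g/14 (Y(g) = (2 + g)/(-14) = (2 + g)*(-1/14) = -1/7 - g/14)
K(j, L) = -1 (K(j, L) = 4 + (-4 - 1) = 4 - 5 = -1)
(334 + (K(-12, -4) + Y(V)))**2 = (334 + (-1 + (-1/7 - 1/14*15)))**2 = (334 + (-1 + (-1/7 - 15/14)))**2 = (334 + (-1 - 17/14))**2 = (334 - 31/14)**2 = (4645/14)**2 = 21576025/196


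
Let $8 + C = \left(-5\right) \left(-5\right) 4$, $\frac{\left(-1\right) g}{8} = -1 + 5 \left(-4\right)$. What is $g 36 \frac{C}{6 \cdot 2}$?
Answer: $46368$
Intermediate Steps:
$g = 168$ ($g = - 8 \left(-1 + 5 \left(-4\right)\right) = - 8 \left(-1 - 20\right) = \left(-8\right) \left(-21\right) = 168$)
$C = 92$ ($C = -8 + \left(-5\right) \left(-5\right) 4 = -8 + 25 \cdot 4 = -8 + 100 = 92$)
$g 36 \frac{C}{6 \cdot 2} = 168 \cdot 36 \frac{92}{6 \cdot 2} = 6048 \cdot \frac{92}{12} = 6048 \cdot 92 \cdot \frac{1}{12} = 6048 \cdot \frac{23}{3} = 46368$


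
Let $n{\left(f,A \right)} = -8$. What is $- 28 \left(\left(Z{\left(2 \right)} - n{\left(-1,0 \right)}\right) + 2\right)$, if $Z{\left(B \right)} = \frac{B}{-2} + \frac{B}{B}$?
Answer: $-280$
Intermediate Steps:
$Z{\left(B \right)} = 1 - \frac{B}{2}$ ($Z{\left(B \right)} = B \left(- \frac{1}{2}\right) + 1 = - \frac{B}{2} + 1 = 1 - \frac{B}{2}$)
$- 28 \left(\left(Z{\left(2 \right)} - n{\left(-1,0 \right)}\right) + 2\right) = - 28 \left(\left(\left(1 - 1\right) - -8\right) + 2\right) = - 28 \left(\left(\left(1 - 1\right) + 8\right) + 2\right) = - 28 \left(\left(0 + 8\right) + 2\right) = - 28 \left(8 + 2\right) = \left(-28\right) 10 = -280$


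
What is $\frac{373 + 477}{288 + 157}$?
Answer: $\frac{170}{89} \approx 1.9101$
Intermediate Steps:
$\frac{373 + 477}{288 + 157} = \frac{850}{445} = 850 \cdot \frac{1}{445} = \frac{170}{89}$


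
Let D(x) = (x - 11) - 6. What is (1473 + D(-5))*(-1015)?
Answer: -1472765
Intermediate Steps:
D(x) = -17 + x (D(x) = (-11 + x) - 6 = -17 + x)
(1473 + D(-5))*(-1015) = (1473 + (-17 - 5))*(-1015) = (1473 - 22)*(-1015) = 1451*(-1015) = -1472765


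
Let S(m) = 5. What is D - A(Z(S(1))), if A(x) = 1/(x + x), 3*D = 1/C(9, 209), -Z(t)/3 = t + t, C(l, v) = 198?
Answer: 109/5940 ≈ 0.018350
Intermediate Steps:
Z(t) = -6*t (Z(t) = -3*(t + t) = -6*t)
D = 1/594 (D = (⅓)/198 = (⅓)*(1/198) = 1/594 ≈ 0.0016835)
A(x) = 1/(2*x)
D - A(Z(S(1))) = 1/594 - 1/(2*((-6*5))) = 1/594 - 1/(2*(-30)) = 1/594 - (-1)/(2*30) = 1/594 - 1*(-1/60) = 1/594 + 1/60 = 109/5940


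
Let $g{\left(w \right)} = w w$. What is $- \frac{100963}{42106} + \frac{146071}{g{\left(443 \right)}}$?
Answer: $- \frac{13663422261}{8263260394} \approx -1.6535$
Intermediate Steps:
$g{\left(w \right)} = w^{2}$
$- \frac{100963}{42106} + \frac{146071}{g{\left(443 \right)}} = - \frac{100963}{42106} + \frac{146071}{443^{2}} = \left(-100963\right) \frac{1}{42106} + \frac{146071}{196249} = - \frac{100963}{42106} + 146071 \cdot \frac{1}{196249} = - \frac{100963}{42106} + \frac{146071}{196249} = - \frac{13663422261}{8263260394}$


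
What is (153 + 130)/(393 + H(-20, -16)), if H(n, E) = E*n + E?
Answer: 283/697 ≈ 0.40603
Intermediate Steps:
H(n, E) = E + E*n
(153 + 130)/(393 + H(-20, -16)) = (153 + 130)/(393 - 16*(1 - 20)) = 283/(393 - 16*(-19)) = 283/(393 + 304) = 283/697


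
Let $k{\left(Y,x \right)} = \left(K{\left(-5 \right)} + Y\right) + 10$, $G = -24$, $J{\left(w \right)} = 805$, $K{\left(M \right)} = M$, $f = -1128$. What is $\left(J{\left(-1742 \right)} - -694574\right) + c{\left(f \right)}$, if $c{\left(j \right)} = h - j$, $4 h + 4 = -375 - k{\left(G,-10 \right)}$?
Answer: $696417$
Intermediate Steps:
$k{\left(Y,x \right)} = 5 + Y$ ($k{\left(Y,x \right)} = \left(-5 + Y\right) + 10 = 5 + Y$)
$h = -90$ ($h = -1 + \frac{-375 - \left(5 - 24\right)}{4} = -1 + \frac{-375 - -19}{4} = -1 + \frac{-375 + 19}{4} = -1 + \frac{1}{4} \left(-356\right) = -1 - 89 = -90$)
$c{\left(j \right)} = -90 - j$
$\left(J{\left(-1742 \right)} - -694574\right) + c{\left(f \right)} = \left(805 - -694574\right) - -1038 = \left(805 + \left(-10902 + 705476\right)\right) + \left(-90 + 1128\right) = \left(805 + 694574\right) + 1038 = 695379 + 1038 = 696417$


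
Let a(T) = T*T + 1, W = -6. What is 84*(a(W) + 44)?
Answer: 6804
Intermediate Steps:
a(T) = 1 + T**2 (a(T) = T**2 + 1 = 1 + T**2)
84*(a(W) + 44) = 84*((1 + (-6)**2) + 44) = 84*((1 + 36) + 44) = 84*(37 + 44) = 84*81 = 6804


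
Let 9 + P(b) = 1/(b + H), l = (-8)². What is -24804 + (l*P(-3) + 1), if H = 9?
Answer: -76105/3 ≈ -25368.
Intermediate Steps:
l = 64
P(b) = -9 + 1/(9 + b) (P(b) = -9 + 1/(b + 9) = -9 + 1/(9 + b))
-24804 + (l*P(-3) + 1) = -24804 + (64*((-80 - 9*(-3))/(9 - 3)) + 1) = -24804 + (64*((-80 + 27)/6) + 1) = -24804 + (64*((⅙)*(-53)) + 1) = -24804 + (64*(-53/6) + 1) = -24804 + (-1696/3 + 1) = -24804 - 1693/3 = -76105/3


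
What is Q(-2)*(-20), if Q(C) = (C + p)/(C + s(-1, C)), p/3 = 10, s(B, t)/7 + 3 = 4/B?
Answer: 560/51 ≈ 10.980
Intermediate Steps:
s(B, t) = -21 + 28/B (s(B, t) = -21 + 7*(4/B) = -21 + 28/B)
p = 30 (p = 3*10 = 30)
Q(C) = (30 + C)/(-49 + C) (Q(C) = (C + 30)/(C + (-21 + 28/(-1))) = (30 + C)/(C + (-21 + 28*(-1))) = (30 + C)/(C + (-21 - 28)) = (30 + C)/(C - 49) = (30 + C)/(-49 + C))
Q(-2)*(-20) = ((30 - 2)/(-49 - 2))*(-20) = (28/(-51))*(-20) = -1/51*28*(-20) = -28/51*(-20) = 560/51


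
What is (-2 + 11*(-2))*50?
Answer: -1200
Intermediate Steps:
(-2 + 11*(-2))*50 = (-2 - 22)*50 = -24*50 = -1200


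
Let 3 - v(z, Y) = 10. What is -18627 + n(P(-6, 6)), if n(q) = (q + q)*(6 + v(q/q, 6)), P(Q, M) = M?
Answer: -18639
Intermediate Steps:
v(z, Y) = -7 (v(z, Y) = 3 - 1*10 = 3 - 10 = -7)
n(q) = -2*q (n(q) = (q + q)*(6 - 7) = (2*q)*(-1) = -2*q)
-18627 + n(P(-6, 6)) = -18627 - 2*6 = -18627 - 12 = -18639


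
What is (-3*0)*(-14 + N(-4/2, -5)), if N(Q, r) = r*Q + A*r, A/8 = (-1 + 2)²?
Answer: 0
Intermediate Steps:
A = 8 (A = 8*(-1 + 2)² = 8*1² = 8*1 = 8)
N(Q, r) = 8*r + Q*r (N(Q, r) = r*Q + 8*r = Q*r + 8*r = 8*r + Q*r)
(-3*0)*(-14 + N(-4/2, -5)) = (-3*0)*(-14 - 5*(8 - 4/2)) = 0*(-14 - 5*(8 - 4*½)) = 0*(-14 - 5*(8 - 2)) = 0*(-14 - 5*6) = 0*(-14 - 30) = 0*(-44) = 0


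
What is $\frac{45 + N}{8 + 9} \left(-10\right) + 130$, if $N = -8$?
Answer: $\frac{1840}{17} \approx 108.24$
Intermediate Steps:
$\frac{45 + N}{8 + 9} \left(-10\right) + 130 = \frac{45 - 8}{8 + 9} \left(-10\right) + 130 = \frac{37}{17} \left(-10\right) + 130 = - \frac{370}{17} + 130 = \frac{1840}{17}$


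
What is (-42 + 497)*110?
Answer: 50050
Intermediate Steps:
(-42 + 497)*110 = 455*110 = 50050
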